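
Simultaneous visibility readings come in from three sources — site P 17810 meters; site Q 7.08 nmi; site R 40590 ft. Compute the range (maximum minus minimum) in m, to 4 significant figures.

site Q: 7.08 nmi = 13112.16 m.
site R: 40590 ft = 12371.83 m.
Spread: 17810.00 − 12371.83 = 5438 m.

5438 m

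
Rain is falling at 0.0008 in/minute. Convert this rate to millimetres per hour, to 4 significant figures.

0.0008 in/minute × 25.4 mm/in × 60 minute/hour = 1.219 mm/hour.

1.219 mm/hour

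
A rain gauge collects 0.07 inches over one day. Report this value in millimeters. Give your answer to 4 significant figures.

1 in = 25.4 mm, so 0.07 × 25.4 = 1.778 mm.

1.778 mm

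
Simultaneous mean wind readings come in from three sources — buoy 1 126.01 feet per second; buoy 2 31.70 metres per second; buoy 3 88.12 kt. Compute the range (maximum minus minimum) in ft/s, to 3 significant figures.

44.7 ft/s

buoy 2: 31.70 m/s = 104.003 ft/s.
buoy 3: 88.12 kt = 148.730 ft/s.
Spread: 148.730 − 104.003 = 44.7 ft/s.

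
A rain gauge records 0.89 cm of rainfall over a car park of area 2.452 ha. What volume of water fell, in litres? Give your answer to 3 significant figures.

Depth: 0.89 cm × 10 = 8.9 mm.
Area: 2.452 ha = 24520 m².
1 mm over 1 m² is 1 L, so volume = 8.9 × 24520 = 218228 L ≈ 218000 L.

218000 litres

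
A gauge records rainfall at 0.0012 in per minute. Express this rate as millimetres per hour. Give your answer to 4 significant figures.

1.829 mm/hour

0.0012 in/minute × 25.4 mm/in × 60 minute/hour = 1.829 mm/hour.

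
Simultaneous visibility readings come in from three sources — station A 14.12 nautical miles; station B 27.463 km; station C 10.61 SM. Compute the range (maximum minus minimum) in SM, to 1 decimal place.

station A: 14.12 nmi = 16.249 SM.
station B: 27.463 km = 17.065 SM.
Spread: 17.065 − 10.610 = 6.5 SM.

6.5 SM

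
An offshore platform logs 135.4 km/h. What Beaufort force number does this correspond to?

Beaufort force 12

135.4 km/h = 37.6 m/s, which is Beaufort 12 (hurricane force, ≥32.7 m/s).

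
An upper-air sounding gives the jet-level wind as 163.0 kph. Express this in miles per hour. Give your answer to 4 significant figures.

1 km/h = 0.621371 mph, so 163.0 × 0.621371 = 101.3 mph.

101.3 mph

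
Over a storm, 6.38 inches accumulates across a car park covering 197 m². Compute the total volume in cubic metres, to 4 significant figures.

31.92 cubic metres

Depth: 6.38 in × 25.4 = 162.052 mm.
1 mm over 1 m² is 1 L, so volume = 162.052 × 197 = 31924.244 L = 31.92 m³.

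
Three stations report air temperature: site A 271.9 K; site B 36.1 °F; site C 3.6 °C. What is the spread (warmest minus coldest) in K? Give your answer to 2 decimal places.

site A: 271.9 K = -1.250 °C.
site B: 36.1 °F = 2.278 °C.
Spread: 3.600 − (-1.250) = 4.850 °C.

4.85 K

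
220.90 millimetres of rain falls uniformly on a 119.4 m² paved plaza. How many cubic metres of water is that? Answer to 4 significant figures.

26.38 cubic metres

1 mm over 1 m² is 1 L, so volume = 220.9 × 119.4 = 26375.46 L = 26.38 m³.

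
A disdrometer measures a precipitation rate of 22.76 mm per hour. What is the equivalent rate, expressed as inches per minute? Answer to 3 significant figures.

22.76 mm/hour × 0.0393701 in/mm × 0.0166667 hour/minute = 0.0149 in/minute.

0.0149 in/minute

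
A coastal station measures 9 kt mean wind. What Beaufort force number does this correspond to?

Beaufort force 3

9 kt lies in the Beaufort 3 band (gentle breeze, 7–10 kt).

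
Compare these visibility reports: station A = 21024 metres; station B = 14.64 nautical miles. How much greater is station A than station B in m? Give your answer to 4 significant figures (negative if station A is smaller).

-6089 m

station B: 14.64 nmi = 27113.28 m.
Difference: 21024.00 − 27113.28 = -6089 m.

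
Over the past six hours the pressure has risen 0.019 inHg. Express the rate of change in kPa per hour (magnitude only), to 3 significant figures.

0.0107 kPa per hour

0.019 inHg / 6 h × 3.38639 kPa/inHg = 0.0107 kPa/h.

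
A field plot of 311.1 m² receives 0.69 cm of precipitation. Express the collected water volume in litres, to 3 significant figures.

2150 litres

Depth: 0.69 cm × 10 = 6.9 mm.
1 mm over 1 m² is 1 L, so volume = 6.9 × 311.1 = 2146.59 L ≈ 2150 L.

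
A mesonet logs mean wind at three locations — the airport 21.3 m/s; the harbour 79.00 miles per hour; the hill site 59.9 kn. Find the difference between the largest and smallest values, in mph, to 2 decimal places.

31.35 mph

the airport: 21.3 m/s = 47.6467 mph.
the hill site: 59.9 kt = 68.9317 mph.
Spread: 79.0000 − 47.6467 = 31.35 mph.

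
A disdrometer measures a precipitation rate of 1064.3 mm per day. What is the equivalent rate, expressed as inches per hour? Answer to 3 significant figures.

1064.3 mm/day × 0.0393701 in/mm × 0.0416667 day/hour = 1.75 in/hour.

1.75 in/hour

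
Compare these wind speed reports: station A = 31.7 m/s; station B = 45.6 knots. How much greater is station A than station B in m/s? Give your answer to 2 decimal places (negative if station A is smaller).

8.24 m/s

station B: 45.6 kt = 23.4587 m/s.
Difference: 31.7000 − 23.4587 = 8.24 m/s.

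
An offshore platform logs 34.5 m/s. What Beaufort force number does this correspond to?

Beaufort force 12

34.5 m/s lies in the Beaufort 12 band (hurricane force, ≥32.7 m/s).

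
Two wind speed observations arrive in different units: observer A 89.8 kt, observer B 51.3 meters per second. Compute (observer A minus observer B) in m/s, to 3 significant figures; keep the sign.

observer A: 89.8 kt = 46.1971 m/s.
Difference: 46.1971 − 51.3000 = -5.10 m/s.

-5.10 m/s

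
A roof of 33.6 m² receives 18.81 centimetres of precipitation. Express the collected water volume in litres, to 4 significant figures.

6320 litres

Depth: 18.81 cm × 10 = 188.1 mm.
1 mm over 1 m² is 1 L, so volume = 188.1 × 33.6 = 6320.16 L ≈ 6320 L.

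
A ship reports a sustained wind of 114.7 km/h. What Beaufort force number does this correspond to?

114.7 km/h = 31.9 m/s, which is Beaufort 11 (violent storm, 28.5–32.6 m/s).

Beaufort force 11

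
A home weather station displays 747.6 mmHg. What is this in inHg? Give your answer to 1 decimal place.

1 mmHg = 0.0393701 inHg, so 747.6 × 0.0393701 = 29.4 inHg.

29.4 inHg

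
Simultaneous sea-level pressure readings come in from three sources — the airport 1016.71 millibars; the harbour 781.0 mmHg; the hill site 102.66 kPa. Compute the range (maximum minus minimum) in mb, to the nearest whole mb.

25 mb

the harbour: 781.0 mmHg = 1041.25 mb.
the hill site: 102.66 kPa = 1026.60 mb.
Spread: 1041.25 − 1016.71 = 25 mb.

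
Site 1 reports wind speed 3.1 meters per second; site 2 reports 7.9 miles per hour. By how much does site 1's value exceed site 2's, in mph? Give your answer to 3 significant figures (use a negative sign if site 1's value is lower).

-0.965 mph

site 1: 3.1 m/s = 6.934503 mph.
Difference: 6.934503 − 7.900000 = -0.965 mph.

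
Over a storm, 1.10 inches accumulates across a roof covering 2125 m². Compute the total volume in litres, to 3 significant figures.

59400 litres

Depth: 1.10 in × 25.4 = 27.94 mm.
1 mm over 1 m² is 1 L, so volume = 27.94 × 2125 = 59372.5 L ≈ 59400 L.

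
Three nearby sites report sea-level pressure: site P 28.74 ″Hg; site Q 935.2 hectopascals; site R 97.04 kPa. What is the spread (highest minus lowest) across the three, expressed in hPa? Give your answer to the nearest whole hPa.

38 hPa

site P: 28.74 inHg = 973.25 hPa.
site R: 97.04 kPa = 970.40 hPa.
Spread: 973.25 − 935.20 = 38 hPa.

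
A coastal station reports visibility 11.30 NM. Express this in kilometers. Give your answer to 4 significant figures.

20.93 km

1 nmi = 1.852 km, so 11.30 × 1.852 = 20.93 km.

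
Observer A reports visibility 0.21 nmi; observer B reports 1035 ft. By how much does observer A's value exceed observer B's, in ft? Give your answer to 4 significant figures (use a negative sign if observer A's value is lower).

241.0 ft

observer A: 0.21 nmi = 1275.984 ft.
Difference: 1275.984 − 1035.000 = 241.0 ft.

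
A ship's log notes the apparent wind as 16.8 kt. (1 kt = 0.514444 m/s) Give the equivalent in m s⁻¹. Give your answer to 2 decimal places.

8.64 m/s

1 kt = 0.514444 m/s, so 16.8 × 0.514444 = 8.64 m/s.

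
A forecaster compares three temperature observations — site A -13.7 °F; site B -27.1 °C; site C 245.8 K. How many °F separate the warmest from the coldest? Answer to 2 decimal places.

3.53 °F

site A: -13.7 °F = -25.389 °C.
site C: 245.8 K = -27.350 °C.
Spread: (-25.389) − (-27.350) = 1.961 °C = 3.53 °F.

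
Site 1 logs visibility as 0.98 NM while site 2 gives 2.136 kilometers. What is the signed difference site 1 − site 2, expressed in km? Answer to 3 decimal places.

-0.321 km

site 1: 0.98 nmi = 1.81496 km.
Difference: 1.81496 − 2.13600 = -0.321 km.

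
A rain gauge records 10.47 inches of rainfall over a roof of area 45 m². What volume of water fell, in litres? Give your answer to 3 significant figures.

12000 litres

Depth: 10.47 in × 25.4 = 265.938 mm.
1 mm over 1 m² is 1 L, so volume = 265.938 × 45 = 11967.21 L ≈ 12000 L.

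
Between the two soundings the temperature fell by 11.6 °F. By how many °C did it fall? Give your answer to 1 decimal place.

For a temperature change the 32° offset cancels: Δ°C = 11.6 × 0.5556 = 6.4 °C.

6.4 °C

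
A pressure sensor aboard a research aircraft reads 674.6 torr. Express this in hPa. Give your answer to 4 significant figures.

1 mmHg = 1.33322 hPa, so 674.6 × 1.33322 = 899.4 hPa.

899.4 hPa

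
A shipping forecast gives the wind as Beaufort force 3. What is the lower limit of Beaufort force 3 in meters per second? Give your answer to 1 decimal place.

Beaufort 3 (gentle breeze) spans 3.4–5.4 m/s.

3.4 m/s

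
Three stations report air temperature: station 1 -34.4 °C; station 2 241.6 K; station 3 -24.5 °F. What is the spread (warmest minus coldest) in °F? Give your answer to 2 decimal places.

5.42 °F

station 2: 241.6 K = -31.550 °C.
station 3: -24.5 °F = -31.389 °C.
Spread: (-31.389) − (-34.400) = 3.011 °C = 5.42 °F.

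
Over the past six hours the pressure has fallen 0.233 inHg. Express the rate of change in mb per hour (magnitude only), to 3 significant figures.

1.32 mb per hour

0.233 inHg / 6 h × 33.8639 mb/inHg = 1.32 mb/h.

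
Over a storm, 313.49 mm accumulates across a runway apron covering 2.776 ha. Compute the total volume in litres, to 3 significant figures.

Area: 2.776 ha = 27760 m².
1 mm over 1 m² is 1 L, so volume = 313.49 × 27760 = 8702482.4 L ≈ 8700000 L.

8700000 litres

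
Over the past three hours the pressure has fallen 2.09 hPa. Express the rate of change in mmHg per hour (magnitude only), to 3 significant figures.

0.523 mmHg per hour

2.09 hPa / 3 h × 0.750062 mmHg/hPa = 0.523 mmHg/h.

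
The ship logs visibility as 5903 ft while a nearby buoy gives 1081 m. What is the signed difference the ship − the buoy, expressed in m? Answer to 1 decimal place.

the ship: 5903 ft = 1799.234 m.
Difference: 1799.234 − 1081.000 = 718.2 m.

718.2 m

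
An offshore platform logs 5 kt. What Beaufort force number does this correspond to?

5 kt lies in the Beaufort 2 band (light breeze, 4–6 kt).

Beaufort force 2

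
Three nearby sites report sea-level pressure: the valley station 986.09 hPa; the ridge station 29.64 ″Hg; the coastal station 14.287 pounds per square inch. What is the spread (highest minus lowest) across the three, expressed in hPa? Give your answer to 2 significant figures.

19 hPa

the ridge station: 29.64 inHg = 1003.73 hPa.
the coastal station: 14.287 psi = 985.05 hPa.
Spread: 1003.73 − 985.05 = 19 hPa.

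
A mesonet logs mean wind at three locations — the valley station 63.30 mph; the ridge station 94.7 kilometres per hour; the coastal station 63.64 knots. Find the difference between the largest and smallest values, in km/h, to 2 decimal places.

the valley station: 63.30 mph = 101.8715 km/h.
the coastal station: 63.64 kt = 117.8613 km/h.
Spread: 117.8613 − 94.7000 = 23.16 km/h.

23.16 km/h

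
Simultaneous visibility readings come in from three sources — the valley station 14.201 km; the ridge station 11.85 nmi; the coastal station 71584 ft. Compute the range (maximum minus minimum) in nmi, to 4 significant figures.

4.182 nmi

the valley station: 14.201 km = 7.66793 nmi.
the coastal station: 71584 ft = 11.78121 nmi.
Spread: 11.85000 − 7.66793 = 4.182 nmi.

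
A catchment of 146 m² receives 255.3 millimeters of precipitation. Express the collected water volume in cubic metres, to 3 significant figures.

1 mm over 1 m² is 1 L, so volume = 255.3 × 146 = 37273.8 L = 37.3 m³.

37.3 cubic metres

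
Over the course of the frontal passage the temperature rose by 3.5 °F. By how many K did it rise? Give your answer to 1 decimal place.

1.9 K

Converting a difference, only the 9/5 scale factor applies: ΔK = 3.5 × 0.5556 = 1.9 K.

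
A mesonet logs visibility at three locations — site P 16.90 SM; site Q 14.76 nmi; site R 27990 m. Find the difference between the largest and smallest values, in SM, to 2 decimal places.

site Q: 14.76 nmi = 16.9855 SM.
site R: 27990 m = 17.3922 SM.
Spread: 17.3922 − 16.9000 = 0.49 SM.

0.49 SM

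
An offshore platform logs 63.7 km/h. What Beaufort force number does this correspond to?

63.7 km/h = 17.7 m/s, which is Beaufort 8 (gale, 17.2–20.7 m/s).

Beaufort force 8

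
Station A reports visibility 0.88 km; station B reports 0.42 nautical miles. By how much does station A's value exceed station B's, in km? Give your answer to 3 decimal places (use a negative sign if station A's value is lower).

station B: 0.42 nmi = 0.77784 km.
Difference: 0.88000 − 0.77784 = 0.102 km.

0.102 km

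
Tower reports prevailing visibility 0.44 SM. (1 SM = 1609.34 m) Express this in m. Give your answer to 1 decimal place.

708.1 m

1 SM = 1609.34 m, so 0.44 × 1609.34 = 708.1 m.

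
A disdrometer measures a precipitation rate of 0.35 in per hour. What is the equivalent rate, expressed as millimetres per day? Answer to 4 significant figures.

213.4 mm/day

0.35 in/hour × 25.4 mm/in × 24 hour/day = 213.4 mm/day.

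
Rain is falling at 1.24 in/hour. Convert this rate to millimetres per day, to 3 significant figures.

756 mm/day

1.24 in/hour × 25.4 mm/in × 24 hour/day = 756 mm/day.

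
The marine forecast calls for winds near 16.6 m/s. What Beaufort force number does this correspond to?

16.6 m/s lies in the Beaufort 7 band (near gale, 13.9–17.1 m/s).

Beaufort force 7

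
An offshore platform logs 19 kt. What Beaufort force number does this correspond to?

19 kt lies in the Beaufort 5 band (fresh breeze, 17–21 kt).

Beaufort force 5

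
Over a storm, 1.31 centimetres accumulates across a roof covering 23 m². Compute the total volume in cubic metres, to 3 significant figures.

Depth: 1.31 cm × 10 = 13.1 mm.
1 mm over 1 m² is 1 L, so volume = 13.1 × 23 = 301.3 L = 0.301 m³.

0.301 cubic metres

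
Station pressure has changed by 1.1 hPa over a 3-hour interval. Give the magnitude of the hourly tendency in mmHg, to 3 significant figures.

1.1 hPa / 3 h × 0.750062 mmHg/hPa = 0.275 mmHg/h.

0.275 mmHg per hour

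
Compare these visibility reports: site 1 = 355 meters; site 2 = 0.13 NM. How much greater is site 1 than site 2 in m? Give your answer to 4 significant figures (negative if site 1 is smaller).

site 2: 0.13 nmi = 240.760 m.
Difference: 355.000 − 240.760 = 114.2 m.

114.2 m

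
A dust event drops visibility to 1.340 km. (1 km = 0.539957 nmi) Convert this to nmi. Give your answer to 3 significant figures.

0.724 nmi

1 km = 0.539957 nmi, so 1.340 × 0.539957 = 0.724 nmi.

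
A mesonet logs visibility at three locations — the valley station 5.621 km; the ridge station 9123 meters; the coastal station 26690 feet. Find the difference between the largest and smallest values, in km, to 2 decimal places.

3.50 km

the ridge station: 9123 m = 9.1230 km.
the coastal station: 26690 ft = 8.1351 km.
Spread: 9.1230 − 5.6210 = 3.50 km.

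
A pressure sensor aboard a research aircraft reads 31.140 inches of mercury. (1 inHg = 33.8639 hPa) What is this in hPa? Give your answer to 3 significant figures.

1 inHg = 33.8639 hPa, so 31.140 × 33.8639 = 1050 hPa.

1050 hPa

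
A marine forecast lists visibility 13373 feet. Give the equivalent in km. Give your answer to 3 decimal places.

4.076 km

1 ft = 0.0003048 km, so 13373 × 0.0003048 = 4.076 km.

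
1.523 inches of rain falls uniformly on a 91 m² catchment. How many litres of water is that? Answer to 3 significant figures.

Depth: 1.523 in × 25.4 = 38.6842 mm.
1 mm over 1 m² is 1 L, so volume = 38.6842 × 91 = 3520.2622 L ≈ 3520 L.

3520 litres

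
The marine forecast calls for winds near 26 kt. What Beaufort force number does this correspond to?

26 kt lies in the Beaufort 6 band (strong breeze, 22–27 kt).

Beaufort force 6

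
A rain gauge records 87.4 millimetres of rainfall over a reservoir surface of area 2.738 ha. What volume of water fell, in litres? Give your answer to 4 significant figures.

Area: 2.738 ha = 27380 m².
1 mm over 1 m² is 1 L, so volume = 87.4 × 27380 = 2393012 L ≈ 2393000 L.

2393000 litres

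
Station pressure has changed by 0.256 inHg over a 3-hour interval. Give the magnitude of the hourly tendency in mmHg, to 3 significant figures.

2.17 mmHg per hour

0.256 inHg / 3 h × 25.4 mmHg/inHg = 2.17 mmHg/h.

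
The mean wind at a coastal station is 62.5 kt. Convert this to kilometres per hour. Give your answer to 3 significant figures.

1 kt = 1.852 km/h, so 62.5 × 1.852 = 116 km/h.

116 km/h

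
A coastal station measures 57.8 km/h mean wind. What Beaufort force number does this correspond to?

57.8 km/h = 16.1 m/s, which is Beaufort 7 (near gale, 13.9–17.1 m/s).

Beaufort force 7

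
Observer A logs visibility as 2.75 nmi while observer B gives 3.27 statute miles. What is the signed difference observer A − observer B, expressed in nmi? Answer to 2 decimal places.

-0.09 nmi

observer B: 3.27 SM = 2.8416 nmi.
Difference: 2.7500 − 2.8416 = -0.09 nmi.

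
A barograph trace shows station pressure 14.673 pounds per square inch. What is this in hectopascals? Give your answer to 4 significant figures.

1012 hPa

1 psi = 68.9476 hPa, so 14.673 × 68.9476 = 1012 hPa.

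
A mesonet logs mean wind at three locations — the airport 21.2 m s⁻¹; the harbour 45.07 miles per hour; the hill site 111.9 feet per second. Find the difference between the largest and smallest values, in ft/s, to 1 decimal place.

the airport: 21.2 m/s = 69.554 ft/s.
the harbour: 45.07 mph = 66.103 ft/s.
Spread: 111.900 − 66.103 = 45.8 ft/s.

45.8 ft/s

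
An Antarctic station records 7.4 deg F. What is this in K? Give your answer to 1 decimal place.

First to °C: -13.67 °C.
Then to K: 259.5 K.

259.5 K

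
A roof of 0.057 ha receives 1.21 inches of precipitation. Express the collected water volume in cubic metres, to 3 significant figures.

17.5 cubic metres

Depth: 1.21 in × 25.4 = 30.734 mm.
Area: 0.057 ha = 570 m².
1 mm over 1 m² is 1 L, so volume = 30.734 × 570 = 17518.38 L = 17.5 m³.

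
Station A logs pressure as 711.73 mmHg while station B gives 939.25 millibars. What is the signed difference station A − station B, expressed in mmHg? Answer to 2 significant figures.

7.2 mmHg

station B: 939.25 mb = 704.495 mmHg.
Difference: 711.730 − 704.495 = 7.2 mmHg.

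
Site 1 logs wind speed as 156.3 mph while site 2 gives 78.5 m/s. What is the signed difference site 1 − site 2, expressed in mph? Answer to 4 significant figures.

site 2: 78.5 m/s = 175.5995 mph.
Difference: 156.3000 − 175.5995 = -19.30 mph.

-19.30 mph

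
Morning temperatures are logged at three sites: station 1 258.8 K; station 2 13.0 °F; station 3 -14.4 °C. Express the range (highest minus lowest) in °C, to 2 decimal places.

3.84 °C

station 1: 258.8 K = -14.350 °C.
station 2: 13.0 °F = -10.556 °C.
Spread: (-10.556) − (-14.400) = 3.844 °C.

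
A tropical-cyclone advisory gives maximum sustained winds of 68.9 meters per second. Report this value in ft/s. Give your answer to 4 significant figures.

1 m/s = 3.28084 ft/s, so 68.9 × 3.28084 = 226.0 ft/s.

226.0 ft/s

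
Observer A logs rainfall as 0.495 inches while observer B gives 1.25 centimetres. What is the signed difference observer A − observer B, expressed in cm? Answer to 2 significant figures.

observer A: 0.495 in = 1.257300 cm.
Difference: 1.257300 − 1.250000 = 0.0073 cm.

0.0073 cm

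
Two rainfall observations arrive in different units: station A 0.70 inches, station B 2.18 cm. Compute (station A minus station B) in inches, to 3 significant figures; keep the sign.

-0.158 in

station B: 2.18 cm = 0.85827 in.
Difference: 0.70000 − 0.85827 = -0.158 in.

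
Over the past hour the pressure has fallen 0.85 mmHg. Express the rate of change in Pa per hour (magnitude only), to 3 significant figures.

113 Pa per hour

0.85 mmHg / 1 h × 133.322 Pa/mmHg = 113 Pa/h.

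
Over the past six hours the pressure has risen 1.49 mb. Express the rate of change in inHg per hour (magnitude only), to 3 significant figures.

0.00733 inHg per hour

1.49 mb / 6 h × 0.02953 inHg/mb = 0.00733 inHg/h.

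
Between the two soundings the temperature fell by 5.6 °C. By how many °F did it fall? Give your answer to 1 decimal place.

For a temperature change the 32° offset cancels: Δ°F = 5.6 × 1.8 = 10.1 °F.

10.1 °F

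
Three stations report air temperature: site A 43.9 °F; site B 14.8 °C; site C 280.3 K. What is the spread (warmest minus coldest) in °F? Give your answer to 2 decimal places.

14.74 °F

site A: 43.9 °F = 6.611 °C.
site C: 280.3 K = 7.150 °C.
Spread: 14.800 − 6.611 = 8.189 °C = 14.74 °F.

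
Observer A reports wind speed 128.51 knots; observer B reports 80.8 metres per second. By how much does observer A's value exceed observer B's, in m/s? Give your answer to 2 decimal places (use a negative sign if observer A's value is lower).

observer A: 128.51 kt = 66.1113 m/s.
Difference: 66.1113 − 80.8000 = -14.69 m/s.

-14.69 m/s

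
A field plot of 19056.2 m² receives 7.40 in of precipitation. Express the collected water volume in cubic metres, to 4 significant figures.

Depth: 7.40 in × 25.4 = 187.96 mm.
1 mm over 1 m² is 1 L, so volume = 187.96 × 19056.2 = 3581803.4 L = 3582 m³.

3582 cubic metres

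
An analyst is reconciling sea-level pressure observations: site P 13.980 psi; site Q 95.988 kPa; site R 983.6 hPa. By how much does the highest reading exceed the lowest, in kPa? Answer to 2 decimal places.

site P: 13.980 psi = 96.3887 kPa.
site R: 983.6 hPa = 98.3600 kPa.
Spread: 98.3600 − 95.9880 = 2.37 kPa.

2.37 kPa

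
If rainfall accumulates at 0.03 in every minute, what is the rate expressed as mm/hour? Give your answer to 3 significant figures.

45.7 mm/hour

0.03 in/minute × 25.4 mm/in × 60 minute/hour = 45.7 mm/hour.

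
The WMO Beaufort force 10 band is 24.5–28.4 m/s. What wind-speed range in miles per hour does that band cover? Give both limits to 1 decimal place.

54.8 to 63.5 mph

24.5–28.4 m/s × 2.237 = 54.8–63.5 mph.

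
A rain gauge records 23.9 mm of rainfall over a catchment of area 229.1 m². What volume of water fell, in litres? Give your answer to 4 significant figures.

5475 litres

1 mm over 1 m² is 1 L, so volume = 23.9 × 229.1 = 5475.49 L ≈ 5475 L.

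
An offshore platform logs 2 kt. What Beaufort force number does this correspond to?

Beaufort force 1

2 kt lies in the Beaufort 1 band (light air, 1–3 kt).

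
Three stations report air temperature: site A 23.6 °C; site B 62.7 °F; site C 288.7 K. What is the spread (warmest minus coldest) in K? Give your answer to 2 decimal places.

site B: 62.7 °F = 17.056 °C.
site C: 288.7 K = 15.550 °C.
Spread: 23.600 − 15.550 = 8.050 °C.

8.05 K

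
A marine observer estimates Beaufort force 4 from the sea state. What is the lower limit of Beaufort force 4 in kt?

Beaufort 4 (moderate breeze) spans 11–16 knots.

11 kt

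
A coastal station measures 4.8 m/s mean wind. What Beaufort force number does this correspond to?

4.8 m/s lies in the Beaufort 3 band (gentle breeze, 3.4–5.4 m/s).

Beaufort force 3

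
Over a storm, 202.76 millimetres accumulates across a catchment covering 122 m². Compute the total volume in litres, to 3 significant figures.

24700 litres

1 mm over 1 m² is 1 L, so volume = 202.76 × 122 = 24736.72 L ≈ 24700 L.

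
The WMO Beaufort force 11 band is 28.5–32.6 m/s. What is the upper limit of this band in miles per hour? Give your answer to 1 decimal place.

72.9 mph

28.5–32.6 m/s × 2.237 = 63.8–72.9 mph.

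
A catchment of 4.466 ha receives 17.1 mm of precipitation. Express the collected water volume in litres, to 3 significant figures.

Area: 4.466 ha = 44660 m².
1 mm over 1 m² is 1 L, so volume = 17.1 × 44660 = 763686 L ≈ 764000 L.

764000 litres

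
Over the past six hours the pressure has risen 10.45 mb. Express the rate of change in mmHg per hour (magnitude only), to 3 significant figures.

10.45 mb / 6 h × 0.750062 mmHg/mb = 1.31 mmHg/h.

1.31 mmHg per hour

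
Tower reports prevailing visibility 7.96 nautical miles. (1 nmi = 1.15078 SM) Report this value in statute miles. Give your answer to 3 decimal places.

9.160 SM

1 nmi = 1.15078 SM, so 7.96 × 1.15078 = 9.160 SM.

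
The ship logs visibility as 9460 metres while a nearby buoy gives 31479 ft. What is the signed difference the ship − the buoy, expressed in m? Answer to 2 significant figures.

-130 m

the buoy: 31479 ft = 9594.80 m.
Difference: 9460.00 − 9594.80 = -130 m.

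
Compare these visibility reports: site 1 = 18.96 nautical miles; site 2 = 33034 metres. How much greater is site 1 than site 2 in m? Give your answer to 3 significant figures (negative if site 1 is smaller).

site 1: 18.96 nmi = 35113.92 m.
Difference: 35113.92 − 33034.00 = 2080 m.

2080 m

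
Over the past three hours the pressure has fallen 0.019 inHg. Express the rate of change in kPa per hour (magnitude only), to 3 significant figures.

0.0214 kPa per hour

0.019 inHg / 3 h × 3.38639 kPa/inHg = 0.0214 kPa/h.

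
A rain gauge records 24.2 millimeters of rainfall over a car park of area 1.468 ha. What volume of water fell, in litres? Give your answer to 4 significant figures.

355300 litres

Area: 1.468 ha = 14680 m².
1 mm over 1 m² is 1 L, so volume = 24.2 × 14680 = 355256 L ≈ 355300 L.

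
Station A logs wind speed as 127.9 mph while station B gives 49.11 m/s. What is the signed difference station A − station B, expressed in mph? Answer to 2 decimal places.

station B: 49.11 m/s = 109.8559 mph.
Difference: 127.9000 − 109.8559 = 18.04 mph.

18.04 mph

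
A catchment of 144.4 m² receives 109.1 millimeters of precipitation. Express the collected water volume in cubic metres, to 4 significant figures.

1 mm over 1 m² is 1 L, so volume = 109.1 × 144.4 = 15754.04 L = 15.75 m³.

15.75 cubic metres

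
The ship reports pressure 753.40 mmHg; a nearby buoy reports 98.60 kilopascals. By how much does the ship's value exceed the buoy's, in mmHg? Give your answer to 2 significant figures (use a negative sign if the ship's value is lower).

the buoy: 98.60 kPa = 739.56 mmHg.
Difference: 753.40 − 739.56 = 14 mmHg.

14 mmHg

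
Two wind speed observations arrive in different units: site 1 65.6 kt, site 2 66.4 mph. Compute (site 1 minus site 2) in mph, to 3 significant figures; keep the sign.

site 1: 65.6 kt = 75.4911 mph.
Difference: 75.4911 − 66.4000 = 9.09 mph.

9.09 mph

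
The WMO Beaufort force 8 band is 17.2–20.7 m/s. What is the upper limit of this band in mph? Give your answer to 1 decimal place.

46.3 mph

17.2–20.7 m/s × 2.237 = 38.5–46.3 mph.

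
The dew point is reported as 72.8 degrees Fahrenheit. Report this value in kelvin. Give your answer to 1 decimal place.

295.8 K

First to °C: 22.67 °C.
Then to K: 295.8 K.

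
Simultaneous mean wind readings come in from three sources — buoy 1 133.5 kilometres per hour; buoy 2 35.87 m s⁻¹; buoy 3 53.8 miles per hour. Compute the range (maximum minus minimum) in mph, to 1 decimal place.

29.2 mph

buoy 1: 133.5 km/h = 82.953 mph.
buoy 2: 35.87 m/s = 80.239 mph.
Spread: 82.953 − 53.800 = 29.2 mph.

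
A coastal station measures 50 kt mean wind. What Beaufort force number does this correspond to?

Beaufort force 10

50 kt lies in the Beaufort 10 band (storm, 48–55 kt).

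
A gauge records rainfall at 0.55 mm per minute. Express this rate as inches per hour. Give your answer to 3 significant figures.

0.55 mm/minute × 0.0393701 in/mm × 60 minute/hour = 1.30 in/hour.

1.30 in/hour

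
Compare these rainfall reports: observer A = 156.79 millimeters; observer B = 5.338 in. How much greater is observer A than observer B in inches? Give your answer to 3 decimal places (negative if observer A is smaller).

observer A: 156.79 mm = 6.17283 in.
Difference: 6.17283 − 5.33800 = 0.835 in.

0.835 in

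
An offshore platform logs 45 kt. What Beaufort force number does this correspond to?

45 kt lies in the Beaufort 9 band (strong gale, 41–47 kt).

Beaufort force 9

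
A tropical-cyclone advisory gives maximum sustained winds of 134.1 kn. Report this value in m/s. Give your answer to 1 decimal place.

1 kt = 0.514444 m/s, so 134.1 × 0.514444 = 69.0 m/s.

69.0 m/s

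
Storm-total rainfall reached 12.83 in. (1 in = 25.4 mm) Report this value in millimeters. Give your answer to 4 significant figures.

325.9 mm

1 in = 25.4 mm, so 12.83 × 25.4 = 325.9 mm.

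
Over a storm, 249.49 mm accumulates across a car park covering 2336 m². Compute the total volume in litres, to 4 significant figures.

582800 litres

1 mm over 1 m² is 1 L, so volume = 249.49 × 2336 = 582808.64 L ≈ 582800 L.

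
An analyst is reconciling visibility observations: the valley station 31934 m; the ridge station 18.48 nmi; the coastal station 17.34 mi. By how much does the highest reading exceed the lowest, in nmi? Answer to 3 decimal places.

the valley station: 31934 m = 17.24298 nmi.
the coastal station: 17.34 SM = 15.06805 nmi.
Spread: 18.48000 − 15.06805 = 3.412 nmi.

3.412 nmi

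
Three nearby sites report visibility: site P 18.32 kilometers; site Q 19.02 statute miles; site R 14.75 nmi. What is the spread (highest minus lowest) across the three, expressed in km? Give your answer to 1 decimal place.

12.3 km

site Q: 19.02 SM = 30.610 km.
site R: 14.75 nmi = 27.317 km.
Spread: 30.610 − 18.320 = 12.3 km.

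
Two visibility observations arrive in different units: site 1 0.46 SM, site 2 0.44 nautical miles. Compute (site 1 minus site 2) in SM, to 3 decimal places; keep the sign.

-0.046 SM

site 2: 0.44 nmi = 0.50634 SM.
Difference: 0.46000 − 0.50634 = -0.046 SM.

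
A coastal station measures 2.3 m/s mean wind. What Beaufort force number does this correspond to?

2.3 m/s lies in the Beaufort 2 band (light breeze, 1.6–3.3 m/s).

Beaufort force 2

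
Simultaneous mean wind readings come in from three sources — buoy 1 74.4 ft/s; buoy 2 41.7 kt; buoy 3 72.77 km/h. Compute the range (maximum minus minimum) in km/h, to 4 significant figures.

buoy 1: 74.4 ft/s = 81.63763 km/h.
buoy 2: 41.7 kt = 77.22840 km/h.
Spread: 81.63763 − 72.77000 = 8.868 km/h.

8.868 km/h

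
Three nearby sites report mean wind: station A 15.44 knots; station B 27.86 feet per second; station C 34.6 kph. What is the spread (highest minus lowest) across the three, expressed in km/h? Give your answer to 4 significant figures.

6.005 km/h

station A: 15.44 kt = 28.59488 km/h.
station B: 27.86 ft/s = 30.57022 km/h.
Spread: 34.60000 − 28.59488 = 6.005 km/h.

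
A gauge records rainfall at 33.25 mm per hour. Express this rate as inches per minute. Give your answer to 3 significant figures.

0.0218 in/minute

33.25 mm/hour × 0.0393701 in/mm × 0.0166667 hour/minute = 0.0218 in/minute.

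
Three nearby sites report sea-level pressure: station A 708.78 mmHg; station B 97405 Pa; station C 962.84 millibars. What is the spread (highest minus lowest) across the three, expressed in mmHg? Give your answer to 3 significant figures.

21.8 mmHg

station B: 97405 Pa = 730.597 mmHg.
station C: 962.84 mb = 722.189 mmHg.
Spread: 730.597 − 708.780 = 21.8 mmHg.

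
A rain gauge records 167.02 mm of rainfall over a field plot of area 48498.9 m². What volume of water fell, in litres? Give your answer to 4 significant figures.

8100000 litres

1 mm over 1 m² is 1 L, so volume = 167.02 × 48498.9 = 8100286.3 L ≈ 8100000 L.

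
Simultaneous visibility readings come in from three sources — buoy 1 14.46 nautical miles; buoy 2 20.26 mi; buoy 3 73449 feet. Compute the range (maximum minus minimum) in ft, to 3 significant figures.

33500 ft

buoy 1: 14.46 nmi = 87860.63 ft.
buoy 2: 20.26 SM = 106972.80 ft.
Spread: 106972.80 − 73449.00 = 33500 ft.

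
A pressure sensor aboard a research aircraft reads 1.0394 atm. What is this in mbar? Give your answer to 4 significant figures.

1 atm = 1013.25 mb, so 1.0394 × 1013.25 = 1053 mb.

1053 mb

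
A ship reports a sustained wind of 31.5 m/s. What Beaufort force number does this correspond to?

Beaufort force 11

31.5 m/s lies in the Beaufort 11 band (violent storm, 28.5–32.6 m/s).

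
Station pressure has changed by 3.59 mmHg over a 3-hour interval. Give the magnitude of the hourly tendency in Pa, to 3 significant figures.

3.59 mmHg / 3 h × 133.322 Pa/mmHg = 160 Pa/h.

160 Pa per hour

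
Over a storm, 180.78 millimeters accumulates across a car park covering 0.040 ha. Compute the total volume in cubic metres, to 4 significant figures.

72.31 cubic metres

Area: 0.040 ha = 400 m².
1 mm over 1 m² is 1 L, so volume = 180.78 × 400 = 72312 L = 72.31 m³.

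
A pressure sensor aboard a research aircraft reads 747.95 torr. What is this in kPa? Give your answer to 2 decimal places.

99.72 kPa

1 mmHg = 0.133322 kPa, so 747.95 × 0.133322 = 99.72 kPa.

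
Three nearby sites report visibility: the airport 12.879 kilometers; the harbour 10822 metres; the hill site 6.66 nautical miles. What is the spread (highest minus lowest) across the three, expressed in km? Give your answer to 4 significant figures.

the harbour: 10822 m = 10.82200 km.
the hill site: 6.66 nmi = 12.33432 km.
Spread: 12.87900 − 10.82200 = 2.057 km.

2.057 km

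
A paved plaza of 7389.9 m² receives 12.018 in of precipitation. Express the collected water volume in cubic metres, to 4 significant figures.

2256 cubic metres

Depth: 12.018 in × 25.4 = 305.2572 mm.
1 mm over 1 m² is 1 L, so volume = 305.2572 × 7389.9 = 2255820.2 L = 2256 m³.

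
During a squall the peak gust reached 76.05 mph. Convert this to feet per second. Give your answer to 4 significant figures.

111.5 ft/s

1 mph = 1.46667 ft/s, so 76.05 × 1.46667 = 111.5 ft/s.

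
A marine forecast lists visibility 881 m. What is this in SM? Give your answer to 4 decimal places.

0.5474 SM

1 m = 0.000621371 SM, so 881 × 0.000621371 = 0.5474 SM.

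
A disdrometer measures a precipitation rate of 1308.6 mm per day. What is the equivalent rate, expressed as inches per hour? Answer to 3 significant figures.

1308.6 mm/day × 0.0393701 in/mm × 0.0416667 day/hour = 2.15 in/hour.

2.15 in/hour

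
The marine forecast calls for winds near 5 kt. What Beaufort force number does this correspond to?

5 kt lies in the Beaufort 2 band (light breeze, 4–6 kt).

Beaufort force 2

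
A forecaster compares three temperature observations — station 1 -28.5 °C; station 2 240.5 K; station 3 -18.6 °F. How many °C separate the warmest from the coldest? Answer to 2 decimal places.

4.54 °C

station 2: 240.5 K = -32.650 °C.
station 3: -18.6 °F = -28.111 °C.
Spread: (-28.111) − (-32.650) = 4.539 °C.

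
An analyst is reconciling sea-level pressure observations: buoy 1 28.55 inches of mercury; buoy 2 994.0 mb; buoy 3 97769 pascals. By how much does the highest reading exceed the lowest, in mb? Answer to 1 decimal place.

buoy 1: 28.55 inHg = 966.814 mb.
buoy 3: 97769 Pa = 977.690 mb.
Spread: 994.000 − 966.814 = 27.2 mb.

27.2 mb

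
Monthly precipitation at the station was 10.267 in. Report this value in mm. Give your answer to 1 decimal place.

260.8 mm

1 in = 25.4 mm, so 10.267 × 25.4 = 260.8 mm.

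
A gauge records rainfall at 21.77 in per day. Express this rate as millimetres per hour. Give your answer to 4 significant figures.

23.04 mm/hour

21.77 in/day × 25.4 mm/in × 0.0416667 day/hour = 23.04 mm/hour.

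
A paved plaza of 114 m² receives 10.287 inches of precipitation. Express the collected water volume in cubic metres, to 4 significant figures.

29.79 cubic metres

Depth: 10.287 in × 25.4 = 261.2898 mm.
1 mm over 1 m² is 1 L, so volume = 261.2898 × 114 = 29787.037 L = 29.79 m³.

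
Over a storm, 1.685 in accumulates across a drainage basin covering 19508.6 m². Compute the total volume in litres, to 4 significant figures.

Depth: 1.685 in × 25.4 = 42.799 mm.
1 mm over 1 m² is 1 L, so volume = 42.799 × 19508.6 = 834948.57 L ≈ 834900 L.

834900 litres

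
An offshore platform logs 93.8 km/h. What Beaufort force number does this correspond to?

93.8 km/h = 26.1 m/s, which is Beaufort 10 (storm, 24.5–28.4 m/s).

Beaufort force 10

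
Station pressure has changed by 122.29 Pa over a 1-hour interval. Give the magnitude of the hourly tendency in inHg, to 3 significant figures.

122.29 Pa / 1 h × 0.0002953 inHg/Pa = 0.0361 inHg/h.

0.0361 inHg per hour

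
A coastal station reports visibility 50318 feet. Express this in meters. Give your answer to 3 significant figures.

15300 m

1 ft = 0.3048 m, so 50318 × 0.3048 = 15300 m.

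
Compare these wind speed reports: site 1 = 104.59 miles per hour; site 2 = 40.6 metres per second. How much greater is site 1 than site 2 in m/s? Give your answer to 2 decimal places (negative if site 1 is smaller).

site 1: 104.59 mph = 46.7559 m/s.
Difference: 46.7559 − 40.6000 = 6.16 m/s.

6.16 m/s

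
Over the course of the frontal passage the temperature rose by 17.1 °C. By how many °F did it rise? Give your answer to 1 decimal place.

30.8 °F

Converting a difference, only the 9/5 scale factor applies: Δ°F = 17.1 × 1.8 = 30.8 °F.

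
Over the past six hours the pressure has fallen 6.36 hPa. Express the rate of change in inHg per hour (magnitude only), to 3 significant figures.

0.0313 inHg per hour

6.36 hPa / 6 h × 0.02953 inHg/hPa = 0.0313 inHg/h.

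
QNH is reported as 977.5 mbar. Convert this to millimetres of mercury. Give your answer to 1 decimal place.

733.2 mmHg

1 mb = 0.750062 mmHg, so 977.5 × 0.750062 = 733.2 mmHg.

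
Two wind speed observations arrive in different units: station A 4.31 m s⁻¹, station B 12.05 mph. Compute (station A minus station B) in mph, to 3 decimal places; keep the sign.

-2.409 mph

station A: 4.31 m/s = 9.64120 mph.
Difference: 9.64120 − 12.05000 = -2.409 mph.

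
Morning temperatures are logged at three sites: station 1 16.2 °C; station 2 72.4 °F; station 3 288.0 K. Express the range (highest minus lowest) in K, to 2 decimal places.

station 2: 72.4 °F = 22.444 °C.
station 3: 288.0 K = 14.850 °C.
Spread: 22.444 − 14.850 = 7.594 °C.

7.59 K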